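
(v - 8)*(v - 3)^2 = v^3 - 14*v^2 + 57*v - 72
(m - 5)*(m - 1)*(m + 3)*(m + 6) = m^4 + 3*m^3 - 31*m^2 - 63*m + 90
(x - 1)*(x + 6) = x^2 + 5*x - 6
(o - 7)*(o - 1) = o^2 - 8*o + 7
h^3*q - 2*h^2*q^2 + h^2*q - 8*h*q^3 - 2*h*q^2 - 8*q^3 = (h - 4*q)*(h + 2*q)*(h*q + q)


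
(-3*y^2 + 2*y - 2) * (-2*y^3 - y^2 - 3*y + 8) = 6*y^5 - y^4 + 11*y^3 - 28*y^2 + 22*y - 16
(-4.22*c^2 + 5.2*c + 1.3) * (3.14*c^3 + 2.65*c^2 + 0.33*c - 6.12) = -13.2508*c^5 + 5.145*c^4 + 16.4694*c^3 + 30.9874*c^2 - 31.395*c - 7.956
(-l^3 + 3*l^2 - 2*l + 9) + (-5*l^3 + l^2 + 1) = -6*l^3 + 4*l^2 - 2*l + 10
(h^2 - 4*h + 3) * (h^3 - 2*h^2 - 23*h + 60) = h^5 - 6*h^4 - 12*h^3 + 146*h^2 - 309*h + 180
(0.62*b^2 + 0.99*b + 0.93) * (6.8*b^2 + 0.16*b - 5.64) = 4.216*b^4 + 6.8312*b^3 + 2.9856*b^2 - 5.4348*b - 5.2452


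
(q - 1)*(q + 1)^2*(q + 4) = q^4 + 5*q^3 + 3*q^2 - 5*q - 4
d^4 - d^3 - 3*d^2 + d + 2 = (d - 2)*(d - 1)*(d + 1)^2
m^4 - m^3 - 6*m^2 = m^2*(m - 3)*(m + 2)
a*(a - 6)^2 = a^3 - 12*a^2 + 36*a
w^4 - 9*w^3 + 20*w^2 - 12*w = w*(w - 6)*(w - 2)*(w - 1)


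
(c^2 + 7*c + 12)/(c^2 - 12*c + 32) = (c^2 + 7*c + 12)/(c^2 - 12*c + 32)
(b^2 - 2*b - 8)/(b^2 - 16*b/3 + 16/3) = 3*(b + 2)/(3*b - 4)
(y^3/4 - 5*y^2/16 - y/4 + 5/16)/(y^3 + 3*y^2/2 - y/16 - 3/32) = 2*(4*y^3 - 5*y^2 - 4*y + 5)/(32*y^3 + 48*y^2 - 2*y - 3)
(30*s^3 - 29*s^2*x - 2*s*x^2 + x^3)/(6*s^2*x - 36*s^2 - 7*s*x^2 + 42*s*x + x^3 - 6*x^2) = (5*s + x)/(x - 6)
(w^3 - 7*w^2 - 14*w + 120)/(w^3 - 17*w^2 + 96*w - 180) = (w + 4)/(w - 6)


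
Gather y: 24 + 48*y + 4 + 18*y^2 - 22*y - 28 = 18*y^2 + 26*y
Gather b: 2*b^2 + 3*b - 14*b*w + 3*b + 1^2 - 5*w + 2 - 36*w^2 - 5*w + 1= 2*b^2 + b*(6 - 14*w) - 36*w^2 - 10*w + 4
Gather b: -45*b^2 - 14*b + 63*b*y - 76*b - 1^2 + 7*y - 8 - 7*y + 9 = -45*b^2 + b*(63*y - 90)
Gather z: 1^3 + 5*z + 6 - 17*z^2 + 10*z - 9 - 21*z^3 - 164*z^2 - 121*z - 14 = -21*z^3 - 181*z^2 - 106*z - 16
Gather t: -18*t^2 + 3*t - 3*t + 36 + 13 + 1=50 - 18*t^2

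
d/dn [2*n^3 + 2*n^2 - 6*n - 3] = 6*n^2 + 4*n - 6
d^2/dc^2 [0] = 0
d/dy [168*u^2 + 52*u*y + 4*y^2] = 52*u + 8*y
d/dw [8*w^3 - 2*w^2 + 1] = 4*w*(6*w - 1)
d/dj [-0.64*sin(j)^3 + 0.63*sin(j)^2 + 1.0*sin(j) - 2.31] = (-1.92*sin(j)^2 + 1.26*sin(j) + 1.0)*cos(j)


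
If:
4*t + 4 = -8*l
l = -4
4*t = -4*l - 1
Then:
No Solution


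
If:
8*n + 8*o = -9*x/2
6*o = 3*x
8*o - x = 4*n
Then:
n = 0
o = 0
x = 0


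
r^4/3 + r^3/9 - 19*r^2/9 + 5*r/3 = r*(r/3 + 1)*(r - 5/3)*(r - 1)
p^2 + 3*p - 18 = (p - 3)*(p + 6)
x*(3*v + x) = 3*v*x + x^2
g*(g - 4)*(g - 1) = g^3 - 5*g^2 + 4*g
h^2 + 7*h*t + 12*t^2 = (h + 3*t)*(h + 4*t)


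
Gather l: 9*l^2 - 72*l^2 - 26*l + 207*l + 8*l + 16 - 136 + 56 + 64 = -63*l^2 + 189*l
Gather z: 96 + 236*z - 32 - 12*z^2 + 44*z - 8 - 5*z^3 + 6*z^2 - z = -5*z^3 - 6*z^2 + 279*z + 56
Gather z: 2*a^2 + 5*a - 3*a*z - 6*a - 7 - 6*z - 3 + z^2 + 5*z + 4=2*a^2 - a + z^2 + z*(-3*a - 1) - 6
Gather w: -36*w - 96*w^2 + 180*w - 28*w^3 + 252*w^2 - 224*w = -28*w^3 + 156*w^2 - 80*w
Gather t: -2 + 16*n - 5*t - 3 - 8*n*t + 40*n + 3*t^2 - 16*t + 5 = 56*n + 3*t^2 + t*(-8*n - 21)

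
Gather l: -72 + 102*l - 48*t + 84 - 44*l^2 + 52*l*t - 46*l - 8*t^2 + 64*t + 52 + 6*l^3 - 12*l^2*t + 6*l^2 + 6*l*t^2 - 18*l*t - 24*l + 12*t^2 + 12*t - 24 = 6*l^3 + l^2*(-12*t - 38) + l*(6*t^2 + 34*t + 32) + 4*t^2 + 28*t + 40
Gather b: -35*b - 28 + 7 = -35*b - 21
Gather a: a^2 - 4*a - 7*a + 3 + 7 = a^2 - 11*a + 10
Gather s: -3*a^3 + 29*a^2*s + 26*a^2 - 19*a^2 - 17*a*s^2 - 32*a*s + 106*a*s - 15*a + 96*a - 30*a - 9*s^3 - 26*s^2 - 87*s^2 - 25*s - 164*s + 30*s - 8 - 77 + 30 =-3*a^3 + 7*a^2 + 51*a - 9*s^3 + s^2*(-17*a - 113) + s*(29*a^2 + 74*a - 159) - 55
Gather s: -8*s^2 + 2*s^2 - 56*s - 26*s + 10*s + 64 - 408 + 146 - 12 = -6*s^2 - 72*s - 210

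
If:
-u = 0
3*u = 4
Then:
No Solution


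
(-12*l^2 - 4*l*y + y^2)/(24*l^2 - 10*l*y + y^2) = (2*l + y)/(-4*l + y)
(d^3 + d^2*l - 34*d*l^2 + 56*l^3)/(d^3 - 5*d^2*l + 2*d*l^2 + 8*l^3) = (d + 7*l)/(d + l)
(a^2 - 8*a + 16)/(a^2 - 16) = (a - 4)/(a + 4)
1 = 1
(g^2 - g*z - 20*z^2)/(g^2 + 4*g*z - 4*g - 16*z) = (g - 5*z)/(g - 4)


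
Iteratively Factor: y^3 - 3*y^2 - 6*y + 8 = (y - 1)*(y^2 - 2*y - 8) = (y - 4)*(y - 1)*(y + 2)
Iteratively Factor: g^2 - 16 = (g + 4)*(g - 4)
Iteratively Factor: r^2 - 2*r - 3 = (r - 3)*(r + 1)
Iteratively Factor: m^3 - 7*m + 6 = (m - 1)*(m^2 + m - 6) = (m - 1)*(m + 3)*(m - 2)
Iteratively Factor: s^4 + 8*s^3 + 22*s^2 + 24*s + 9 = (s + 1)*(s^3 + 7*s^2 + 15*s + 9) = (s + 1)*(s + 3)*(s^2 + 4*s + 3) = (s + 1)^2*(s + 3)*(s + 3)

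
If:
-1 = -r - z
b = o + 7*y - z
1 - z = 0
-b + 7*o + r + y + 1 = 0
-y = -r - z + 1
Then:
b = -4/3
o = -1/3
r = 0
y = 0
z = 1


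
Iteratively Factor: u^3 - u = (u + 1)*(u^2 - u) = u*(u + 1)*(u - 1)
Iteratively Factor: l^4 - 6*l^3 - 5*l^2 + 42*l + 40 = (l - 5)*(l^3 - l^2 - 10*l - 8) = (l - 5)*(l + 1)*(l^2 - 2*l - 8) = (l - 5)*(l + 1)*(l + 2)*(l - 4)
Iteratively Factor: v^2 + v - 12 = (v - 3)*(v + 4)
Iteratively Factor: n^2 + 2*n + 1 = (n + 1)*(n + 1)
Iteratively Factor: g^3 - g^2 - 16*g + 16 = (g + 4)*(g^2 - 5*g + 4) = (g - 4)*(g + 4)*(g - 1)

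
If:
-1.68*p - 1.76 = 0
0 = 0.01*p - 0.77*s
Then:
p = -1.05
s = -0.01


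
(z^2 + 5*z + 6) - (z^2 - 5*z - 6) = 10*z + 12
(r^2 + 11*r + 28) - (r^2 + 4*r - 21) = 7*r + 49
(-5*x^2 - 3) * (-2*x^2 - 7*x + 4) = 10*x^4 + 35*x^3 - 14*x^2 + 21*x - 12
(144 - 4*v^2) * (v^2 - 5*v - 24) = -4*v^4 + 20*v^3 + 240*v^2 - 720*v - 3456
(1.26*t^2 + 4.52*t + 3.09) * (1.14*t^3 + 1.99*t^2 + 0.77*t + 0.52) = 1.4364*t^5 + 7.6602*t^4 + 13.4876*t^3 + 10.2847*t^2 + 4.7297*t + 1.6068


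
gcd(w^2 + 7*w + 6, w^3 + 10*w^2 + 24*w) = w + 6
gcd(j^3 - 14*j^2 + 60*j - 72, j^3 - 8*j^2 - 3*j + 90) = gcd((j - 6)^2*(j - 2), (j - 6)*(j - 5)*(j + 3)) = j - 6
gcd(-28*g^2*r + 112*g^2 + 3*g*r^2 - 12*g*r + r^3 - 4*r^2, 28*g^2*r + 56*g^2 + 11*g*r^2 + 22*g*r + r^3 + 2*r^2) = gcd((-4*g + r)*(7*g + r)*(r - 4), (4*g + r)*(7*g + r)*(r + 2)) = 7*g + r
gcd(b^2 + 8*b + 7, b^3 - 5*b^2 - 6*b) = b + 1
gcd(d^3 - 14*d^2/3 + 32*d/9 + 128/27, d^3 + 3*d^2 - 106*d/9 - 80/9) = d^2 - 2*d - 16/9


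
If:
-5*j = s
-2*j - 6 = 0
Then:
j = -3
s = 15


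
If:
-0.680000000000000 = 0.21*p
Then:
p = -3.24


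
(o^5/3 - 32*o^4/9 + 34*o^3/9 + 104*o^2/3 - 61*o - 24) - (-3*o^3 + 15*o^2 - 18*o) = o^5/3 - 32*o^4/9 + 61*o^3/9 + 59*o^2/3 - 43*o - 24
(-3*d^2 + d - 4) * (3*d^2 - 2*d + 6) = -9*d^4 + 9*d^3 - 32*d^2 + 14*d - 24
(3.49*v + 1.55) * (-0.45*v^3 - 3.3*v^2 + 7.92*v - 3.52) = -1.5705*v^4 - 12.2145*v^3 + 22.5258*v^2 - 0.00880000000000081*v - 5.456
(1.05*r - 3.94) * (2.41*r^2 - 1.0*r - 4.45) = 2.5305*r^3 - 10.5454*r^2 - 0.7325*r + 17.533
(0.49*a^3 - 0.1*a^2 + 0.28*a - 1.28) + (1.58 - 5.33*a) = 0.49*a^3 - 0.1*a^2 - 5.05*a + 0.3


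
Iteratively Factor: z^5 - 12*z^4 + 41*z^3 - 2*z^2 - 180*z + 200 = (z - 2)*(z^4 - 10*z^3 + 21*z^2 + 40*z - 100) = (z - 2)*(z + 2)*(z^3 - 12*z^2 + 45*z - 50) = (z - 2)^2*(z + 2)*(z^2 - 10*z + 25) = (z - 5)*(z - 2)^2*(z + 2)*(z - 5)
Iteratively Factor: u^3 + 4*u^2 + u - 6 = (u + 2)*(u^2 + 2*u - 3) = (u - 1)*(u + 2)*(u + 3)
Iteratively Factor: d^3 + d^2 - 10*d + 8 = (d - 1)*(d^2 + 2*d - 8) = (d - 1)*(d + 4)*(d - 2)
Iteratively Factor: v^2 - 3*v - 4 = (v - 4)*(v + 1)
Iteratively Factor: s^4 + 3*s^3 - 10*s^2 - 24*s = (s)*(s^3 + 3*s^2 - 10*s - 24) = s*(s + 2)*(s^2 + s - 12) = s*(s - 3)*(s + 2)*(s + 4)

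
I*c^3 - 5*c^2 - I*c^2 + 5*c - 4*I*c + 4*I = (c + I)*(c + 4*I)*(I*c - I)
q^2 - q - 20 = (q - 5)*(q + 4)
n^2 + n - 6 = (n - 2)*(n + 3)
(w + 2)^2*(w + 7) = w^3 + 11*w^2 + 32*w + 28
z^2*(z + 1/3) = z^3 + z^2/3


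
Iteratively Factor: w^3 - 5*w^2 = (w)*(w^2 - 5*w) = w^2*(w - 5)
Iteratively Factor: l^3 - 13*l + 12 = (l + 4)*(l^2 - 4*l + 3) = (l - 1)*(l + 4)*(l - 3)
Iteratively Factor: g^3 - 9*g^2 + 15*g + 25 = (g - 5)*(g^2 - 4*g - 5) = (g - 5)*(g + 1)*(g - 5)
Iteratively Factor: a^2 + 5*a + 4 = (a + 1)*(a + 4)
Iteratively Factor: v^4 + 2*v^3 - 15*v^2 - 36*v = (v)*(v^3 + 2*v^2 - 15*v - 36) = v*(v + 3)*(v^2 - v - 12) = v*(v + 3)^2*(v - 4)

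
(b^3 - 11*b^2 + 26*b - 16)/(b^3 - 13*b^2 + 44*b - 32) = (b - 2)/(b - 4)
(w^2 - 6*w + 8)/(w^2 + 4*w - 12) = (w - 4)/(w + 6)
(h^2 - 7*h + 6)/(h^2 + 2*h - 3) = (h - 6)/(h + 3)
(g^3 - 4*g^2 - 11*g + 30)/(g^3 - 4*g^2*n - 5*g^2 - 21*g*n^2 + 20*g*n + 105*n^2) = (g^2 + g - 6)/(g^2 - 4*g*n - 21*n^2)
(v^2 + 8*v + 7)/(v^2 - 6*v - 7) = (v + 7)/(v - 7)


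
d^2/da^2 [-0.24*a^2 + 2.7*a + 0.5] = -0.480000000000000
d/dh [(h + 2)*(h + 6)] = 2*h + 8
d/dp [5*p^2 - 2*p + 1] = 10*p - 2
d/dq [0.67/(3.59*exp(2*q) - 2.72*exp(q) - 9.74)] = (1.8224 - 4.8106*exp(q))*exp(q)/(-3.59*exp(2*q) + 2.72*exp(q) + 9.74)^2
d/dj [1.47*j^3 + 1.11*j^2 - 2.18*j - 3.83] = 4.41*j^2 + 2.22*j - 2.18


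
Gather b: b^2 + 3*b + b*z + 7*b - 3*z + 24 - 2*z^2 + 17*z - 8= b^2 + b*(z + 10) - 2*z^2 + 14*z + 16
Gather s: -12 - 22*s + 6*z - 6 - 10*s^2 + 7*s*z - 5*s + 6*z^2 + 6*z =-10*s^2 + s*(7*z - 27) + 6*z^2 + 12*z - 18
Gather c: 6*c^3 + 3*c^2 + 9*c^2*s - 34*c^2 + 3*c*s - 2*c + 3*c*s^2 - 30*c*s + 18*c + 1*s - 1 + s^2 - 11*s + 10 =6*c^3 + c^2*(9*s - 31) + c*(3*s^2 - 27*s + 16) + s^2 - 10*s + 9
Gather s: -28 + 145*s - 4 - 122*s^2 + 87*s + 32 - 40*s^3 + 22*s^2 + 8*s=-40*s^3 - 100*s^2 + 240*s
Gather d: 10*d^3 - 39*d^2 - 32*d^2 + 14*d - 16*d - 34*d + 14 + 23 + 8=10*d^3 - 71*d^2 - 36*d + 45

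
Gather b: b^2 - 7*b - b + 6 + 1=b^2 - 8*b + 7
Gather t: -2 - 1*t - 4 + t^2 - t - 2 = t^2 - 2*t - 8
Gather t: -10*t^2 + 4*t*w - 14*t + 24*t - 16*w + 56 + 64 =-10*t^2 + t*(4*w + 10) - 16*w + 120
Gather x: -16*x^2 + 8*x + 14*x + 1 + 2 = -16*x^2 + 22*x + 3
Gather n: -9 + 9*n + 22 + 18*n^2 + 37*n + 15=18*n^2 + 46*n + 28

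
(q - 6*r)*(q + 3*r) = q^2 - 3*q*r - 18*r^2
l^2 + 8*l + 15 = (l + 3)*(l + 5)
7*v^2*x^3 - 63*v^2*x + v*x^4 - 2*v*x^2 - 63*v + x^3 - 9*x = (7*v + x)*(x - 3)*(x + 3)*(v*x + 1)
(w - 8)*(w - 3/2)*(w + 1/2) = w^3 - 9*w^2 + 29*w/4 + 6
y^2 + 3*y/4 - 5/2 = (y - 5/4)*(y + 2)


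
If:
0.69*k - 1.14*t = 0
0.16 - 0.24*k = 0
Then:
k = 0.67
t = 0.40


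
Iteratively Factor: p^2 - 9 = (p - 3)*(p + 3)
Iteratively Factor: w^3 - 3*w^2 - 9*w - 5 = (w - 5)*(w^2 + 2*w + 1) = (w - 5)*(w + 1)*(w + 1)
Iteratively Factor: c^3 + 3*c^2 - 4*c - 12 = (c + 3)*(c^2 - 4) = (c + 2)*(c + 3)*(c - 2)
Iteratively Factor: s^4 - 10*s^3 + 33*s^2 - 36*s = (s - 3)*(s^3 - 7*s^2 + 12*s) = (s - 4)*(s - 3)*(s^2 - 3*s) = (s - 4)*(s - 3)^2*(s)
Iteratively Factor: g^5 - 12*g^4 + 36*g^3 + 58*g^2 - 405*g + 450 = (g - 5)*(g^4 - 7*g^3 + g^2 + 63*g - 90) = (g - 5)*(g + 3)*(g^3 - 10*g^2 + 31*g - 30) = (g - 5)*(g - 3)*(g + 3)*(g^2 - 7*g + 10) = (g - 5)*(g - 3)*(g - 2)*(g + 3)*(g - 5)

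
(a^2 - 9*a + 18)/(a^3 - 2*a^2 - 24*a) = (a - 3)/(a*(a + 4))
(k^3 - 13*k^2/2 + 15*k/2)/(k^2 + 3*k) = (2*k^2 - 13*k + 15)/(2*(k + 3))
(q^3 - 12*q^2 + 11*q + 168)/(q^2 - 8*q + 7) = (q^2 - 5*q - 24)/(q - 1)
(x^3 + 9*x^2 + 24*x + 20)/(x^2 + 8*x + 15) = (x^2 + 4*x + 4)/(x + 3)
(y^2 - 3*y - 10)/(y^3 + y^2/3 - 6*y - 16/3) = 3*(y - 5)/(3*y^2 - 5*y - 8)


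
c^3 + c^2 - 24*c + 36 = (c - 3)*(c - 2)*(c + 6)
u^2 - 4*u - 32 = (u - 8)*(u + 4)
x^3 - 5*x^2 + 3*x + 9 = (x - 3)^2*(x + 1)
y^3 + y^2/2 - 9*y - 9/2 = (y - 3)*(y + 1/2)*(y + 3)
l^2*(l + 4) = l^3 + 4*l^2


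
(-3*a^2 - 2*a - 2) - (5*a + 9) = -3*a^2 - 7*a - 11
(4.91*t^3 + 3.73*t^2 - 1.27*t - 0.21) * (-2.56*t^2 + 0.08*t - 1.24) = -12.5696*t^5 - 9.156*t^4 - 2.5388*t^3 - 4.1892*t^2 + 1.558*t + 0.2604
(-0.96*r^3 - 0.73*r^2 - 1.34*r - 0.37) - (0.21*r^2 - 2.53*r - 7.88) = -0.96*r^3 - 0.94*r^2 + 1.19*r + 7.51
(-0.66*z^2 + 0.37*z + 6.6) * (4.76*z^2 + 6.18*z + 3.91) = -3.1416*z^4 - 2.3176*z^3 + 31.122*z^2 + 42.2347*z + 25.806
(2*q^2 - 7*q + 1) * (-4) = -8*q^2 + 28*q - 4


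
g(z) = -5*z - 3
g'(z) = -5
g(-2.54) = 9.70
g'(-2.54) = -5.00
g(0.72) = -6.60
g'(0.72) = -5.00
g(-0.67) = 0.35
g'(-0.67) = -5.00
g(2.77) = -16.85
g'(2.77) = -5.00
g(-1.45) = 4.25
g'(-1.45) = -5.00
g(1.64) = -11.20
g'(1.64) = -5.00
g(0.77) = -6.85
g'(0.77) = -5.00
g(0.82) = -7.10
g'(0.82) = -5.00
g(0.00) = -3.00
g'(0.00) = -5.00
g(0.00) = -3.00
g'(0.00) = -5.00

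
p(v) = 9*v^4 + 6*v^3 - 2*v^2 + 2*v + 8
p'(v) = 36*v^3 + 18*v^2 - 4*v + 2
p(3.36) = 1366.83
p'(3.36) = 1557.36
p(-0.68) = 5.75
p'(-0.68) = 1.72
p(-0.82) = 5.78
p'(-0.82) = -2.47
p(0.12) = 8.22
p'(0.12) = 1.84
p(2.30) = 326.88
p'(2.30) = 526.03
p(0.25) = 8.50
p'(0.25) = 2.69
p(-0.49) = 6.35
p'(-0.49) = 4.05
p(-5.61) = 7788.92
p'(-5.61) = -5765.17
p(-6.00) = 10292.00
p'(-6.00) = -7102.00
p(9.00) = 63287.00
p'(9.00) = 27668.00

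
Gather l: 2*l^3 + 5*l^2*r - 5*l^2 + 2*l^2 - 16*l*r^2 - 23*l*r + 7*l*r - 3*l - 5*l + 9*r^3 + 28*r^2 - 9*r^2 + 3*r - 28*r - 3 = 2*l^3 + l^2*(5*r - 3) + l*(-16*r^2 - 16*r - 8) + 9*r^3 + 19*r^2 - 25*r - 3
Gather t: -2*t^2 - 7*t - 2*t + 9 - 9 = -2*t^2 - 9*t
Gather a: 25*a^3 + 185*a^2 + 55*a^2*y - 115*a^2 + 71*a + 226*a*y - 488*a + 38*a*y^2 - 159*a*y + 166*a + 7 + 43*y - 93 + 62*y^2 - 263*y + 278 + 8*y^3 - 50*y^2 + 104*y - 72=25*a^3 + a^2*(55*y + 70) + a*(38*y^2 + 67*y - 251) + 8*y^3 + 12*y^2 - 116*y + 120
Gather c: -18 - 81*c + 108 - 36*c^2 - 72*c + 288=-36*c^2 - 153*c + 378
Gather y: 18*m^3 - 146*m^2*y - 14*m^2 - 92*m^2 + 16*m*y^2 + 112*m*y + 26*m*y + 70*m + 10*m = 18*m^3 - 106*m^2 + 16*m*y^2 + 80*m + y*(-146*m^2 + 138*m)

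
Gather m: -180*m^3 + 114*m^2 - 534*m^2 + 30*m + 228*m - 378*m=-180*m^3 - 420*m^2 - 120*m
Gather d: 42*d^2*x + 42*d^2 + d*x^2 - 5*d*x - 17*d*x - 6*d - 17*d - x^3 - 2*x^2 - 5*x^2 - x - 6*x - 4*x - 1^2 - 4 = d^2*(42*x + 42) + d*(x^2 - 22*x - 23) - x^3 - 7*x^2 - 11*x - 5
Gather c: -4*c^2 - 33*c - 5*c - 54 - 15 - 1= -4*c^2 - 38*c - 70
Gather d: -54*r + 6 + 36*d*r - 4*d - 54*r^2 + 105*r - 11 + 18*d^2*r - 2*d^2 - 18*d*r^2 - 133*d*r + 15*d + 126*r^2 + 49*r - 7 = d^2*(18*r - 2) + d*(-18*r^2 - 97*r + 11) + 72*r^2 + 100*r - 12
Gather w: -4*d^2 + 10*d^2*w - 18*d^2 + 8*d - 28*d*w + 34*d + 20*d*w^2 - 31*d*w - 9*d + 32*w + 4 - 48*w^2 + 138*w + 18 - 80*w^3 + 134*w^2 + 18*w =-22*d^2 + 33*d - 80*w^3 + w^2*(20*d + 86) + w*(10*d^2 - 59*d + 188) + 22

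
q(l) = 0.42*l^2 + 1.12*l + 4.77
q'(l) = 0.84*l + 1.12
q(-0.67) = 4.21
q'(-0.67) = 0.56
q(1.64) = 7.74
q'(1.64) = 2.50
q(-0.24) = 4.53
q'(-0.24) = 0.92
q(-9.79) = 34.06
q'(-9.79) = -7.10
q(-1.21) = 4.03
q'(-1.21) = 0.10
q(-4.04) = 7.10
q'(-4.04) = -2.27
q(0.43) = 5.33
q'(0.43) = 1.48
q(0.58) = 5.56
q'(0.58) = 1.61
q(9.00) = 48.87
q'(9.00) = 8.68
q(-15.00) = 82.47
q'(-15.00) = -11.48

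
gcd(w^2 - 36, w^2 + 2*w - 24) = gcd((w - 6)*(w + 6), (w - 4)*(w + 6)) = w + 6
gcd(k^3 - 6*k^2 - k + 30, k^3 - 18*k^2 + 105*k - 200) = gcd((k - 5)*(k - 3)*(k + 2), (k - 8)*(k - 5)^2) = k - 5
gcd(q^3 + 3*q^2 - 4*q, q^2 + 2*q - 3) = q - 1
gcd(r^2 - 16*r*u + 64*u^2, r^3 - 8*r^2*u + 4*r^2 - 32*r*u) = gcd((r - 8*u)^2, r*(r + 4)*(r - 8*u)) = r - 8*u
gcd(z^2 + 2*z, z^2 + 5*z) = z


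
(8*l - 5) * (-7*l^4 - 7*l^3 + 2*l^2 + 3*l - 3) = -56*l^5 - 21*l^4 + 51*l^3 + 14*l^2 - 39*l + 15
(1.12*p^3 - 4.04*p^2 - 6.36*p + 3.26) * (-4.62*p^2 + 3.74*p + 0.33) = -5.1744*p^5 + 22.8536*p^4 + 14.6432*p^3 - 40.1808*p^2 + 10.0936*p + 1.0758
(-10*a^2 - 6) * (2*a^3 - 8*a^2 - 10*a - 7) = -20*a^5 + 80*a^4 + 88*a^3 + 118*a^2 + 60*a + 42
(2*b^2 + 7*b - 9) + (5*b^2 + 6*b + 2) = 7*b^2 + 13*b - 7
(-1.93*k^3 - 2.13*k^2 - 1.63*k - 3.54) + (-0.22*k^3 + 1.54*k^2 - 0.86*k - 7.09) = -2.15*k^3 - 0.59*k^2 - 2.49*k - 10.63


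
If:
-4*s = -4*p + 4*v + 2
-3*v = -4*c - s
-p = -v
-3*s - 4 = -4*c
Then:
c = 5/8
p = 2/3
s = -1/2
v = 2/3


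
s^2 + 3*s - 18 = (s - 3)*(s + 6)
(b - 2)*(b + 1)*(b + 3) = b^3 + 2*b^2 - 5*b - 6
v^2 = v^2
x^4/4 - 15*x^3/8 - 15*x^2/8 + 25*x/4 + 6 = (x/4 + 1/4)*(x - 8)*(x - 2)*(x + 3/2)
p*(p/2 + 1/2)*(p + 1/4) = p^3/2 + 5*p^2/8 + p/8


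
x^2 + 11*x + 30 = (x + 5)*(x + 6)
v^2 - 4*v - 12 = (v - 6)*(v + 2)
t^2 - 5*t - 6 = (t - 6)*(t + 1)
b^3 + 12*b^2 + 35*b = b*(b + 5)*(b + 7)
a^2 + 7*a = a*(a + 7)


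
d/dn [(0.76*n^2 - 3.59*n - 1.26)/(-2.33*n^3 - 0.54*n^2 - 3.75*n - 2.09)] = (1.7708*n^4 - 16.7294*n^3 - 13.596*n^2 - 4.5376*n + 2.7781)/(5.4289*n^6 + 2.5164*n^5 + 17.7666*n^4 + 13.7894*n^3 + 16.3197*n^2 + 15.675*n + 4.3681)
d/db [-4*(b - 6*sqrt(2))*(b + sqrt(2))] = -8*b + 20*sqrt(2)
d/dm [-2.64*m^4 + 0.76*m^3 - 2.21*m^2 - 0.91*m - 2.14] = -10.56*m^3 + 2.28*m^2 - 4.42*m - 0.91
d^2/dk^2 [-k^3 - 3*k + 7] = -6*k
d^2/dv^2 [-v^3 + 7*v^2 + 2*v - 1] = 14 - 6*v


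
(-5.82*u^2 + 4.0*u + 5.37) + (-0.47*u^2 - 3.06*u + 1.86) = -6.29*u^2 + 0.94*u + 7.23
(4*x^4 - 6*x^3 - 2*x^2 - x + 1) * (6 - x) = -4*x^5 + 30*x^4 - 34*x^3 - 11*x^2 - 7*x + 6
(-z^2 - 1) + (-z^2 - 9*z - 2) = -2*z^2 - 9*z - 3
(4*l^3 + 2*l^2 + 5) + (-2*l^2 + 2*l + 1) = 4*l^3 + 2*l + 6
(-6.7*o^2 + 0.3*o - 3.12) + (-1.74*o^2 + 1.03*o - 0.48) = -8.44*o^2 + 1.33*o - 3.6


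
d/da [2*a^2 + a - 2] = 4*a + 1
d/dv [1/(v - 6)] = -1/(v - 6)^2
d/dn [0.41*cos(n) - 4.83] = -0.41*sin(n)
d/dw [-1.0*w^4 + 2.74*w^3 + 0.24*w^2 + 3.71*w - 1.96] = -4.0*w^3 + 8.22*w^2 + 0.48*w + 3.71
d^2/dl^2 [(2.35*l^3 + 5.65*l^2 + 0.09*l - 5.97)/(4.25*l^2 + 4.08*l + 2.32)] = (5.6843418860808e-14*l^5 - 160.79467*l^3 - 847.78779*l^2 - 550.55136*l - 21.912304)/(76.765625*l^6 + 221.085*l^5 + 337.9566*l^4 + 309.290112*l^3 + 184.484544*l^2 + 65.880576*l + 12.487168)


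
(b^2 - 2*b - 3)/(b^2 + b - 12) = (b + 1)/(b + 4)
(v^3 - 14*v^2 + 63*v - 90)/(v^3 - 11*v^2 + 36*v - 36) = (v - 5)/(v - 2)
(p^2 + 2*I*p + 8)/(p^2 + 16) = (p - 2*I)/(p - 4*I)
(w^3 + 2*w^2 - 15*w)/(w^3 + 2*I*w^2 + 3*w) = (w^2 + 2*w - 15)/(w^2 + 2*I*w + 3)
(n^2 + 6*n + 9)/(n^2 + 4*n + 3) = (n + 3)/(n + 1)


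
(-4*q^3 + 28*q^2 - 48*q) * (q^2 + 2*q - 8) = -4*q^5 + 20*q^4 + 40*q^3 - 320*q^2 + 384*q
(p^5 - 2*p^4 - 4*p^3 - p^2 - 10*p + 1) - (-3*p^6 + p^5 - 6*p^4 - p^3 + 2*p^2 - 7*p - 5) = 3*p^6 + 4*p^4 - 3*p^3 - 3*p^2 - 3*p + 6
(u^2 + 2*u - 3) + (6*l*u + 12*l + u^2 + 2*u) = 6*l*u + 12*l + 2*u^2 + 4*u - 3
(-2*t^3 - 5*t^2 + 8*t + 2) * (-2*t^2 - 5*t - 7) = 4*t^5 + 20*t^4 + 23*t^3 - 9*t^2 - 66*t - 14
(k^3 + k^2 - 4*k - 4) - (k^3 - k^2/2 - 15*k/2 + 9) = 3*k^2/2 + 7*k/2 - 13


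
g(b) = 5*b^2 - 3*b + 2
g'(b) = 10*b - 3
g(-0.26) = 3.12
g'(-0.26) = -5.60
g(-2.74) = 47.76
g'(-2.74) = -30.40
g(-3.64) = 79.17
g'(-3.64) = -39.40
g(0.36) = 1.57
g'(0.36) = 0.60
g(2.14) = 18.48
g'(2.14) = 18.40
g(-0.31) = 3.41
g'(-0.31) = -6.10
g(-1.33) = 14.83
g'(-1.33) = -16.30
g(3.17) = 42.73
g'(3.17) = 28.70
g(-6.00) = 200.00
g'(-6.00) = -63.00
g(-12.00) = 758.00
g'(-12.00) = -123.00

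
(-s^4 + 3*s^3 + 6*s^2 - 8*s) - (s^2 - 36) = -s^4 + 3*s^3 + 5*s^2 - 8*s + 36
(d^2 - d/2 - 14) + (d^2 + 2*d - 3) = 2*d^2 + 3*d/2 - 17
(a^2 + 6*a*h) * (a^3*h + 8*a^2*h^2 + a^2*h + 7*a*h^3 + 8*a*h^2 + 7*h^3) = a^5*h + 14*a^4*h^2 + a^4*h + 55*a^3*h^3 + 14*a^3*h^2 + 42*a^2*h^4 + 55*a^2*h^3 + 42*a*h^4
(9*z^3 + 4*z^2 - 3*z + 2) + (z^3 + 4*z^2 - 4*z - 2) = 10*z^3 + 8*z^2 - 7*z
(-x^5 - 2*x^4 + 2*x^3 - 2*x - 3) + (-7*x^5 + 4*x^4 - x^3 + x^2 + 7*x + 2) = -8*x^5 + 2*x^4 + x^3 + x^2 + 5*x - 1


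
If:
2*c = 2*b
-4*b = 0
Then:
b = 0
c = 0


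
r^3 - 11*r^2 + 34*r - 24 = (r - 6)*(r - 4)*(r - 1)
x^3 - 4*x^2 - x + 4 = (x - 4)*(x - 1)*(x + 1)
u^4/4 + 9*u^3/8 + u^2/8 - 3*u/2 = u*(u/4 + 1)*(u - 1)*(u + 3/2)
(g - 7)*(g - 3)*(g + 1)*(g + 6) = g^4 - 3*g^3 - 43*g^2 + 87*g + 126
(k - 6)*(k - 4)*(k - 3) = k^3 - 13*k^2 + 54*k - 72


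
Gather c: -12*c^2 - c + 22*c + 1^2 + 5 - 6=-12*c^2 + 21*c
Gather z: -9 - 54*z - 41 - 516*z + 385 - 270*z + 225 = 560 - 840*z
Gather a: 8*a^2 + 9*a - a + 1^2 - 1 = 8*a^2 + 8*a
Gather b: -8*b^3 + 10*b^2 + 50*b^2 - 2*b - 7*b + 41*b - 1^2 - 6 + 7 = -8*b^3 + 60*b^2 + 32*b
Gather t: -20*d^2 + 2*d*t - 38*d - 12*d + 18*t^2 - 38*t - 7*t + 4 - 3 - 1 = -20*d^2 - 50*d + 18*t^2 + t*(2*d - 45)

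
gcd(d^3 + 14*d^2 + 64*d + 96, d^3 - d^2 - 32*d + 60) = d + 6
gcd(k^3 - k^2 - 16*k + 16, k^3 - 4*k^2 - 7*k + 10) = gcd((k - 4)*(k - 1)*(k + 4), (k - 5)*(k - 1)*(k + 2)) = k - 1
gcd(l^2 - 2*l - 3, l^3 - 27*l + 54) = l - 3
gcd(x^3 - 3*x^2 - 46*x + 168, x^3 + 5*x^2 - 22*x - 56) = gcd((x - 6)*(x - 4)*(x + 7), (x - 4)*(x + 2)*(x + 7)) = x^2 + 3*x - 28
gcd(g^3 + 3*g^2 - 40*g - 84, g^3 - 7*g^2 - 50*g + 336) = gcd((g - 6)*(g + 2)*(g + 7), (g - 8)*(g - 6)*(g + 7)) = g^2 + g - 42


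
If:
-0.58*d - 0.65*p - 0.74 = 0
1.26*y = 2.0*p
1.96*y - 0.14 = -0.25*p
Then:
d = -1.32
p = 0.04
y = 0.07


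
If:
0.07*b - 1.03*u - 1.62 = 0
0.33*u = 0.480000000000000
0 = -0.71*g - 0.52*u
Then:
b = 44.55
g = -1.07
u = 1.45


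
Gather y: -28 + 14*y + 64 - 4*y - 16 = 10*y + 20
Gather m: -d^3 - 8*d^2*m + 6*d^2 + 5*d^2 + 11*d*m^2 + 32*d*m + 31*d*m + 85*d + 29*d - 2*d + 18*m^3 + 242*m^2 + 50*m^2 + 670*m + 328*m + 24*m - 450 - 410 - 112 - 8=-d^3 + 11*d^2 + 112*d + 18*m^3 + m^2*(11*d + 292) + m*(-8*d^2 + 63*d + 1022) - 980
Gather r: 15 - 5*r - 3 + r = 12 - 4*r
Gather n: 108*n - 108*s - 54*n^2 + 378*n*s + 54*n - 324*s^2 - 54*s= -54*n^2 + n*(378*s + 162) - 324*s^2 - 162*s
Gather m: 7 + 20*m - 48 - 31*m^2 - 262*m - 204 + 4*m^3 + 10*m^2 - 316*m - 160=4*m^3 - 21*m^2 - 558*m - 405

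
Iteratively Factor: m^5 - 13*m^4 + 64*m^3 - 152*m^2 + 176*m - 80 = (m - 2)*(m^4 - 11*m^3 + 42*m^2 - 68*m + 40) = (m - 2)^2*(m^3 - 9*m^2 + 24*m - 20) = (m - 2)^3*(m^2 - 7*m + 10) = (m - 5)*(m - 2)^3*(m - 2)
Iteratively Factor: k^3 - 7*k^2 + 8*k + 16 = (k - 4)*(k^2 - 3*k - 4) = (k - 4)*(k + 1)*(k - 4)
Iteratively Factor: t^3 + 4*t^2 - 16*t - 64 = (t - 4)*(t^2 + 8*t + 16) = (t - 4)*(t + 4)*(t + 4)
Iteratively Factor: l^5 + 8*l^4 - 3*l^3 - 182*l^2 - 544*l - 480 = (l + 3)*(l^4 + 5*l^3 - 18*l^2 - 128*l - 160) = (l - 5)*(l + 3)*(l^3 + 10*l^2 + 32*l + 32) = (l - 5)*(l + 2)*(l + 3)*(l^2 + 8*l + 16) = (l - 5)*(l + 2)*(l + 3)*(l + 4)*(l + 4)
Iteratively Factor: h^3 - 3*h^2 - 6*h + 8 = (h - 1)*(h^2 - 2*h - 8) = (h - 4)*(h - 1)*(h + 2)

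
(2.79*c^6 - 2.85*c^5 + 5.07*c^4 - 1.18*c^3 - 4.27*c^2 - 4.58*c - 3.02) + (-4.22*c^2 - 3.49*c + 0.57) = 2.79*c^6 - 2.85*c^5 + 5.07*c^4 - 1.18*c^3 - 8.49*c^2 - 8.07*c - 2.45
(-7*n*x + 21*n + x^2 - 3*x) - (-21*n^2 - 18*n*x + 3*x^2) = 21*n^2 + 11*n*x + 21*n - 2*x^2 - 3*x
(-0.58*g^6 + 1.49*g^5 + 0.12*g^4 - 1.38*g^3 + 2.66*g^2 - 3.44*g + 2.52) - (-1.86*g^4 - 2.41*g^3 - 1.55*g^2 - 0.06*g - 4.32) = -0.58*g^6 + 1.49*g^5 + 1.98*g^4 + 1.03*g^3 + 4.21*g^2 - 3.38*g + 6.84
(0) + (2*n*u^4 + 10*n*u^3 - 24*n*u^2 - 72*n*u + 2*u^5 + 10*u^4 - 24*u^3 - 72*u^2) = 2*n*u^4 + 10*n*u^3 - 24*n*u^2 - 72*n*u + 2*u^5 + 10*u^4 - 24*u^3 - 72*u^2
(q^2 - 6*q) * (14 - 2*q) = -2*q^3 + 26*q^2 - 84*q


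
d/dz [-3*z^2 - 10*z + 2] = -6*z - 10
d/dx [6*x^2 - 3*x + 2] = 12*x - 3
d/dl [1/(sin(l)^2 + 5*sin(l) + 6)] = -(2*sin(l) + 5)*cos(l)/(sin(l)^2 + 5*sin(l) + 6)^2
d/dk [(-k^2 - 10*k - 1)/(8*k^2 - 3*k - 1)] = (83*k^2 + 18*k + 7)/(64*k^4 - 48*k^3 - 7*k^2 + 6*k + 1)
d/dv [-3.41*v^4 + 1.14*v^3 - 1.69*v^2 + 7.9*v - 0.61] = -13.64*v^3 + 3.42*v^2 - 3.38*v + 7.9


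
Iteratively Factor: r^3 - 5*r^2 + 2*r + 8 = (r - 2)*(r^2 - 3*r - 4) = (r - 2)*(r + 1)*(r - 4)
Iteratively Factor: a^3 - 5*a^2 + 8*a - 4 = (a - 1)*(a^2 - 4*a + 4) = (a - 2)*(a - 1)*(a - 2)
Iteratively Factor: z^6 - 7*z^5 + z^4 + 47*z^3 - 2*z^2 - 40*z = (z)*(z^5 - 7*z^4 + z^3 + 47*z^2 - 2*z - 40) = z*(z - 1)*(z^4 - 6*z^3 - 5*z^2 + 42*z + 40) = z*(z - 4)*(z - 1)*(z^3 - 2*z^2 - 13*z - 10) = z*(z - 4)*(z - 1)*(z + 2)*(z^2 - 4*z - 5) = z*(z - 5)*(z - 4)*(z - 1)*(z + 2)*(z + 1)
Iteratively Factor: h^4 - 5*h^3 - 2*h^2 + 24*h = (h + 2)*(h^3 - 7*h^2 + 12*h) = (h - 3)*(h + 2)*(h^2 - 4*h) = (h - 4)*(h - 3)*(h + 2)*(h)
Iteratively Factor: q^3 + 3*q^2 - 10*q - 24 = (q + 4)*(q^2 - q - 6) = (q + 2)*(q + 4)*(q - 3)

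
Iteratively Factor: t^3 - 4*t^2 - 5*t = (t - 5)*(t^2 + t) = t*(t - 5)*(t + 1)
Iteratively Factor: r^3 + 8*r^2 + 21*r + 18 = (r + 3)*(r^2 + 5*r + 6) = (r + 2)*(r + 3)*(r + 3)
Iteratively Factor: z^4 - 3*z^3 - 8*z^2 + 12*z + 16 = (z + 1)*(z^3 - 4*z^2 - 4*z + 16) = (z - 2)*(z + 1)*(z^2 - 2*z - 8) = (z - 4)*(z - 2)*(z + 1)*(z + 2)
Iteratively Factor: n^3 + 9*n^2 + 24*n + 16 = (n + 1)*(n^2 + 8*n + 16) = (n + 1)*(n + 4)*(n + 4)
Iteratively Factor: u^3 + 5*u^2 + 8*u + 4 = (u + 2)*(u^2 + 3*u + 2) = (u + 1)*(u + 2)*(u + 2)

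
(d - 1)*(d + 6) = d^2 + 5*d - 6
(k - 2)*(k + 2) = k^2 - 4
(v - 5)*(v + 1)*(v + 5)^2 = v^4 + 6*v^3 - 20*v^2 - 150*v - 125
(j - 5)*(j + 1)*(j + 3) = j^3 - j^2 - 17*j - 15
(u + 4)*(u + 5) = u^2 + 9*u + 20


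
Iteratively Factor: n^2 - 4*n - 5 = (n - 5)*(n + 1)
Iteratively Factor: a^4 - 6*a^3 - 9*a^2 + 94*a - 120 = (a + 4)*(a^3 - 10*a^2 + 31*a - 30) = (a - 5)*(a + 4)*(a^2 - 5*a + 6) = (a - 5)*(a - 3)*(a + 4)*(a - 2)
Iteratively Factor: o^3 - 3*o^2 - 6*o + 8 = (o + 2)*(o^2 - 5*o + 4) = (o - 4)*(o + 2)*(o - 1)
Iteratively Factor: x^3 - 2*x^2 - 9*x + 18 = (x + 3)*(x^2 - 5*x + 6) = (x - 2)*(x + 3)*(x - 3)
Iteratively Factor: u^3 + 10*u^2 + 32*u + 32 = (u + 4)*(u^2 + 6*u + 8) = (u + 4)^2*(u + 2)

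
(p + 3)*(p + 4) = p^2 + 7*p + 12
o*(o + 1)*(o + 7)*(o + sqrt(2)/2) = o^4 + sqrt(2)*o^3/2 + 8*o^3 + 4*sqrt(2)*o^2 + 7*o^2 + 7*sqrt(2)*o/2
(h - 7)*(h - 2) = h^2 - 9*h + 14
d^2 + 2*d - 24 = (d - 4)*(d + 6)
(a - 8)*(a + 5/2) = a^2 - 11*a/2 - 20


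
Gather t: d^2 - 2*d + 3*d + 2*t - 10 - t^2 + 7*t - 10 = d^2 + d - t^2 + 9*t - 20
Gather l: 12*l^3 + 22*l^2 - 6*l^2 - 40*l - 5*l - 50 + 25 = 12*l^3 + 16*l^2 - 45*l - 25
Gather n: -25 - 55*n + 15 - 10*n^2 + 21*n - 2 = -10*n^2 - 34*n - 12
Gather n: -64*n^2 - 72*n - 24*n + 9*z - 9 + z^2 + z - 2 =-64*n^2 - 96*n + z^2 + 10*z - 11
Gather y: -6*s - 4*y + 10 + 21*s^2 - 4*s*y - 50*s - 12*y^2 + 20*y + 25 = 21*s^2 - 56*s - 12*y^2 + y*(16 - 4*s) + 35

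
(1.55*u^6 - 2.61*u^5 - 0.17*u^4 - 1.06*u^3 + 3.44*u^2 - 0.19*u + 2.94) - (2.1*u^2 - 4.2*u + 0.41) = 1.55*u^6 - 2.61*u^5 - 0.17*u^4 - 1.06*u^3 + 1.34*u^2 + 4.01*u + 2.53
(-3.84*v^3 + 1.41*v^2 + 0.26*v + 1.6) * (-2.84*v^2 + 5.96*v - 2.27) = 10.9056*v^5 - 26.8908*v^4 + 16.382*v^3 - 6.1951*v^2 + 8.9458*v - 3.632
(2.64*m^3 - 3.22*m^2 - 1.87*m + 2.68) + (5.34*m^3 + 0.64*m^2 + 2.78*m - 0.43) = 7.98*m^3 - 2.58*m^2 + 0.91*m + 2.25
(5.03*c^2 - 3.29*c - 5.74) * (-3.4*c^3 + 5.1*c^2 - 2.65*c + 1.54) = -17.102*c^5 + 36.839*c^4 - 10.5925*c^3 - 12.8093*c^2 + 10.1444*c - 8.8396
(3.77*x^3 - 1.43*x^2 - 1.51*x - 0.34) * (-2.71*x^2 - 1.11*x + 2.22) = -10.2167*x^5 - 0.309400000000001*x^4 + 14.0488*x^3 - 0.5771*x^2 - 2.9748*x - 0.7548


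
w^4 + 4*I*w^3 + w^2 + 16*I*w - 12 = (w - 2*I)*(w + I)*(w + 2*I)*(w + 3*I)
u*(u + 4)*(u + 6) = u^3 + 10*u^2 + 24*u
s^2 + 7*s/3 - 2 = (s - 2/3)*(s + 3)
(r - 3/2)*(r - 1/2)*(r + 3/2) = r^3 - r^2/2 - 9*r/4 + 9/8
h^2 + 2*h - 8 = (h - 2)*(h + 4)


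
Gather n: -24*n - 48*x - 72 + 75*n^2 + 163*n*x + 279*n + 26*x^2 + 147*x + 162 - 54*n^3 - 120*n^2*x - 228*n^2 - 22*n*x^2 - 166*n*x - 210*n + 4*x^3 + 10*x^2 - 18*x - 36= -54*n^3 + n^2*(-120*x - 153) + n*(-22*x^2 - 3*x + 45) + 4*x^3 + 36*x^2 + 81*x + 54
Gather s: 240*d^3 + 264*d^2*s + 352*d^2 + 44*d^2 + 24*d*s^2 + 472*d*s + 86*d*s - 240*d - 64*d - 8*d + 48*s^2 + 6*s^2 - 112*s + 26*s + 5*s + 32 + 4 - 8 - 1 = 240*d^3 + 396*d^2 - 312*d + s^2*(24*d + 54) + s*(264*d^2 + 558*d - 81) + 27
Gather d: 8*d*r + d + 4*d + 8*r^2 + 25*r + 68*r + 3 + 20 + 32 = d*(8*r + 5) + 8*r^2 + 93*r + 55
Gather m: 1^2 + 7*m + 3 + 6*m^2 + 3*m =6*m^2 + 10*m + 4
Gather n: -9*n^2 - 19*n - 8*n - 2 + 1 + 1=-9*n^2 - 27*n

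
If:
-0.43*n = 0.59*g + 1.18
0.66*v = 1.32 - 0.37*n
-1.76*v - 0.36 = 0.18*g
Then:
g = -4.29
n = 3.15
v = 0.23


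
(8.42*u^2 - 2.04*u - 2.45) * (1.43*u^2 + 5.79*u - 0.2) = 12.0406*u^4 + 45.8346*u^3 - 16.9991*u^2 - 13.7775*u + 0.49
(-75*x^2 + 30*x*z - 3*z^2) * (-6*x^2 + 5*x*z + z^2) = 450*x^4 - 555*x^3*z + 93*x^2*z^2 + 15*x*z^3 - 3*z^4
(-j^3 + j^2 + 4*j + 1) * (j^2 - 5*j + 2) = -j^5 + 6*j^4 - 3*j^3 - 17*j^2 + 3*j + 2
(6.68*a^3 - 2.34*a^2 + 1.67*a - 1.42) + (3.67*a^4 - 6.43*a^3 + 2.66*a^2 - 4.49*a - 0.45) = 3.67*a^4 + 0.25*a^3 + 0.32*a^2 - 2.82*a - 1.87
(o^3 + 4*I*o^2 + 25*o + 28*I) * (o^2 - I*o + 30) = o^5 + 3*I*o^4 + 59*o^3 + 123*I*o^2 + 778*o + 840*I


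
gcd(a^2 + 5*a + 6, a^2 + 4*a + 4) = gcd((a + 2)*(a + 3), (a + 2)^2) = a + 2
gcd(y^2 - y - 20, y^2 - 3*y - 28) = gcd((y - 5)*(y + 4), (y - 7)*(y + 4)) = y + 4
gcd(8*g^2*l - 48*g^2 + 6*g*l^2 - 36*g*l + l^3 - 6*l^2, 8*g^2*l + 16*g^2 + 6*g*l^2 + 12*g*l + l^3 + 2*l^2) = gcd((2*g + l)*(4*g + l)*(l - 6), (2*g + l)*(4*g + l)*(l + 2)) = 8*g^2 + 6*g*l + l^2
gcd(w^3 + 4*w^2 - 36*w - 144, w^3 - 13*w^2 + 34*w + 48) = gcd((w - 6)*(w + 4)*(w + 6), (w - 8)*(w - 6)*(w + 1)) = w - 6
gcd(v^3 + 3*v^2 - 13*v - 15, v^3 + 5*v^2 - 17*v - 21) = v^2 - 2*v - 3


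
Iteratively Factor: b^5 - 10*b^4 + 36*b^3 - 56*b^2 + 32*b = (b)*(b^4 - 10*b^3 + 36*b^2 - 56*b + 32) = b*(b - 2)*(b^3 - 8*b^2 + 20*b - 16) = b*(b - 2)^2*(b^2 - 6*b + 8) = b*(b - 2)^3*(b - 4)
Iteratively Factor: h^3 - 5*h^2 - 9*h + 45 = (h - 3)*(h^2 - 2*h - 15) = (h - 5)*(h - 3)*(h + 3)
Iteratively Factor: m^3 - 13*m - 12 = (m - 4)*(m^2 + 4*m + 3) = (m - 4)*(m + 3)*(m + 1)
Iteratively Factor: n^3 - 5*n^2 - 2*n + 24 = (n - 3)*(n^2 - 2*n - 8) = (n - 3)*(n + 2)*(n - 4)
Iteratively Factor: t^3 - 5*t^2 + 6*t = (t)*(t^2 - 5*t + 6) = t*(t - 3)*(t - 2)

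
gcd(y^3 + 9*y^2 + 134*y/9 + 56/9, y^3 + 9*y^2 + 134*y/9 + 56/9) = y^3 + 9*y^2 + 134*y/9 + 56/9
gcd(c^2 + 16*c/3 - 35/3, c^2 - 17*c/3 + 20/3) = c - 5/3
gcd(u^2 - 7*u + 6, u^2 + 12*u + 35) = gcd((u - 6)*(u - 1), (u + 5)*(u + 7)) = 1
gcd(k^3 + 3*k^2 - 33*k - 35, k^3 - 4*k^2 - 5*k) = k^2 - 4*k - 5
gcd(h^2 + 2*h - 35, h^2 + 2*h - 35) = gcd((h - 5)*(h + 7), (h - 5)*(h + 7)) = h^2 + 2*h - 35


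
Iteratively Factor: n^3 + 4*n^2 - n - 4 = (n + 1)*(n^2 + 3*n - 4) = (n - 1)*(n + 1)*(n + 4)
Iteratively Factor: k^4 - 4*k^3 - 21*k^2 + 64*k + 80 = (k + 4)*(k^3 - 8*k^2 + 11*k + 20) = (k + 1)*(k + 4)*(k^2 - 9*k + 20) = (k - 5)*(k + 1)*(k + 4)*(k - 4)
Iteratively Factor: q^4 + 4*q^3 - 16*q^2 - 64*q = (q + 4)*(q^3 - 16*q) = (q - 4)*(q + 4)*(q^2 + 4*q) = (q - 4)*(q + 4)^2*(q)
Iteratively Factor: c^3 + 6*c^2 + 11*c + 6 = (c + 2)*(c^2 + 4*c + 3) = (c + 1)*(c + 2)*(c + 3)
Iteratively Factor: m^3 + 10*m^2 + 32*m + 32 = (m + 2)*(m^2 + 8*m + 16) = (m + 2)*(m + 4)*(m + 4)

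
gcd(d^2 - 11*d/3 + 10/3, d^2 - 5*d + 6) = d - 2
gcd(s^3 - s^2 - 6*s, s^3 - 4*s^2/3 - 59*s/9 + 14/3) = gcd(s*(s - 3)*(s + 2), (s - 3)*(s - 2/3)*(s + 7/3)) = s - 3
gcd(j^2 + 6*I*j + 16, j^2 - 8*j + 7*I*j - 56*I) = 1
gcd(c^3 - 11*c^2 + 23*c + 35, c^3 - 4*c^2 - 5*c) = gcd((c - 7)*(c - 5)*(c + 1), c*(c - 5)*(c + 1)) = c^2 - 4*c - 5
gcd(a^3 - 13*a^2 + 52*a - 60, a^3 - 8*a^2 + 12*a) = a^2 - 8*a + 12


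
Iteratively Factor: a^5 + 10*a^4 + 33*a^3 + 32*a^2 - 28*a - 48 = (a + 2)*(a^4 + 8*a^3 + 17*a^2 - 2*a - 24) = (a - 1)*(a + 2)*(a^3 + 9*a^2 + 26*a + 24) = (a - 1)*(a + 2)^2*(a^2 + 7*a + 12) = (a - 1)*(a + 2)^2*(a + 3)*(a + 4)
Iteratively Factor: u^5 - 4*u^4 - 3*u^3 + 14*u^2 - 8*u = (u - 1)*(u^4 - 3*u^3 - 6*u^2 + 8*u) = u*(u - 1)*(u^3 - 3*u^2 - 6*u + 8) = u*(u - 1)^2*(u^2 - 2*u - 8) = u*(u - 4)*(u - 1)^2*(u + 2)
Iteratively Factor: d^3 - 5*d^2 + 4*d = (d - 4)*(d^2 - d) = (d - 4)*(d - 1)*(d)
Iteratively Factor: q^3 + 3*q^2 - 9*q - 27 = (q + 3)*(q^2 - 9) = (q - 3)*(q + 3)*(q + 3)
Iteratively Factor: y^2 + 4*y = (y + 4)*(y)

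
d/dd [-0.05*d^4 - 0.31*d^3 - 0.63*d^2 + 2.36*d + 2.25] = -0.2*d^3 - 0.93*d^2 - 1.26*d + 2.36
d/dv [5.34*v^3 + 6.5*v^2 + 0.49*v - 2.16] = 16.02*v^2 + 13.0*v + 0.49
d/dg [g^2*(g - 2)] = g*(3*g - 4)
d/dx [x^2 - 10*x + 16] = 2*x - 10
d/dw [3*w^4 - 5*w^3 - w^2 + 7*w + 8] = 12*w^3 - 15*w^2 - 2*w + 7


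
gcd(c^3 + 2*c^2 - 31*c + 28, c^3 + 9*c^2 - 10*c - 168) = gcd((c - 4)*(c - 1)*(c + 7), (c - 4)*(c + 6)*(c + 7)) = c^2 + 3*c - 28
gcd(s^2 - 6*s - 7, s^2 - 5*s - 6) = s + 1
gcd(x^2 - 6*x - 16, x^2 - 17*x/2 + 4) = x - 8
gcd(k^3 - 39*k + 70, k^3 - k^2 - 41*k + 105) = k^2 + 2*k - 35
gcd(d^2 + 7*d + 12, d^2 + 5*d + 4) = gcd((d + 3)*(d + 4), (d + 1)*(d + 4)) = d + 4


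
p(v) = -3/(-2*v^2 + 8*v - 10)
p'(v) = -3*(4*v - 8)/(-2*v^2 + 8*v - 10)^2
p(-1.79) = 0.10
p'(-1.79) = 0.05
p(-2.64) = 0.07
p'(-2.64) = 0.03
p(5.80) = 0.10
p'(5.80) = -0.05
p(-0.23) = 0.25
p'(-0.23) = 0.19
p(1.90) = 1.49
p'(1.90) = 0.29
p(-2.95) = 0.06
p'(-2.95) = 0.02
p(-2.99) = 0.06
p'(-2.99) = 0.02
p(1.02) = 0.77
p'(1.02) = 0.76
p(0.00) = 0.30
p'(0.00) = 0.24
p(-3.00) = 0.06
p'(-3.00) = 0.02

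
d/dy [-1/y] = y^(-2)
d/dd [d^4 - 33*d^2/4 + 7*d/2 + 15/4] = 4*d^3 - 33*d/2 + 7/2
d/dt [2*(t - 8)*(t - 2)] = 4*t - 20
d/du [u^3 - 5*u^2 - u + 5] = 3*u^2 - 10*u - 1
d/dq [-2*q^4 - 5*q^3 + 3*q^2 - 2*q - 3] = -8*q^3 - 15*q^2 + 6*q - 2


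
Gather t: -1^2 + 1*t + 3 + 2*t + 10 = 3*t + 12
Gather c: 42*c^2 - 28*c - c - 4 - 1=42*c^2 - 29*c - 5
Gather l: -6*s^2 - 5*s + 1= -6*s^2 - 5*s + 1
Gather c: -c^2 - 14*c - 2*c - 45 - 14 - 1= -c^2 - 16*c - 60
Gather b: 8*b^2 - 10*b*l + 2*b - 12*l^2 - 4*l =8*b^2 + b*(2 - 10*l) - 12*l^2 - 4*l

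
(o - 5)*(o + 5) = o^2 - 25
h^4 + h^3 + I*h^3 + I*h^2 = h^2*(h + 1)*(h + I)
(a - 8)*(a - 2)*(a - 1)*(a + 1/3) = a^4 - 32*a^3/3 + 67*a^2/3 - 22*a/3 - 16/3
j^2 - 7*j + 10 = (j - 5)*(j - 2)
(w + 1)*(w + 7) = w^2 + 8*w + 7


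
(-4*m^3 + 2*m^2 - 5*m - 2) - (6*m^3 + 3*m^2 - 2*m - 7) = -10*m^3 - m^2 - 3*m + 5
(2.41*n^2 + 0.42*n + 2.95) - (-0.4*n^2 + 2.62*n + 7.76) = 2.81*n^2 - 2.2*n - 4.81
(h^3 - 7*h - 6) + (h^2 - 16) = h^3 + h^2 - 7*h - 22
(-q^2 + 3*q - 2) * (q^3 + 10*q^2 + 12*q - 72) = -q^5 - 7*q^4 + 16*q^3 + 88*q^2 - 240*q + 144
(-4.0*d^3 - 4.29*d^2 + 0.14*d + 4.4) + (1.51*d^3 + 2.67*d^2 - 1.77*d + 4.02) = -2.49*d^3 - 1.62*d^2 - 1.63*d + 8.42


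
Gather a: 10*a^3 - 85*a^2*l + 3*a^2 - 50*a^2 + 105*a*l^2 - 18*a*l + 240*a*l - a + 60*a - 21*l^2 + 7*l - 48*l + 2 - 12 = 10*a^3 + a^2*(-85*l - 47) + a*(105*l^2 + 222*l + 59) - 21*l^2 - 41*l - 10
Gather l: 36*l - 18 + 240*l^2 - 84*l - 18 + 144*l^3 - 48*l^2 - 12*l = 144*l^3 + 192*l^2 - 60*l - 36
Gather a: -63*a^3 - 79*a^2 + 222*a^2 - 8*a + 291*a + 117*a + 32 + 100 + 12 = -63*a^3 + 143*a^2 + 400*a + 144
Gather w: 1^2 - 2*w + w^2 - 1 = w^2 - 2*w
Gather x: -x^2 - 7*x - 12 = -x^2 - 7*x - 12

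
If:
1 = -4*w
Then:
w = -1/4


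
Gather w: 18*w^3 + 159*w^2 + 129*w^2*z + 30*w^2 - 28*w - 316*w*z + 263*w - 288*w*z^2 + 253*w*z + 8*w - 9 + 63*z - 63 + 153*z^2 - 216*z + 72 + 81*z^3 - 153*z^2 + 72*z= 18*w^3 + w^2*(129*z + 189) + w*(-288*z^2 - 63*z + 243) + 81*z^3 - 81*z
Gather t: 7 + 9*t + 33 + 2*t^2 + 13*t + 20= 2*t^2 + 22*t + 60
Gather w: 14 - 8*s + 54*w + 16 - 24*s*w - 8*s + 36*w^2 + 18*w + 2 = -16*s + 36*w^2 + w*(72 - 24*s) + 32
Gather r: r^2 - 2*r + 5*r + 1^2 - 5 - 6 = r^2 + 3*r - 10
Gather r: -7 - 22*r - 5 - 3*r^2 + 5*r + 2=-3*r^2 - 17*r - 10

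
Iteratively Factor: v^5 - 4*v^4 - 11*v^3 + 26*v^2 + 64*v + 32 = (v - 4)*(v^4 - 11*v^2 - 18*v - 8) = (v - 4)^2*(v^3 + 4*v^2 + 5*v + 2) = (v - 4)^2*(v + 1)*(v^2 + 3*v + 2) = (v - 4)^2*(v + 1)*(v + 2)*(v + 1)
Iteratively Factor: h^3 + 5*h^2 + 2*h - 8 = (h - 1)*(h^2 + 6*h + 8) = (h - 1)*(h + 4)*(h + 2)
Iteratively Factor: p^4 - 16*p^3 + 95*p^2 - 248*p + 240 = (p - 3)*(p^3 - 13*p^2 + 56*p - 80) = (p - 5)*(p - 3)*(p^2 - 8*p + 16) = (p - 5)*(p - 4)*(p - 3)*(p - 4)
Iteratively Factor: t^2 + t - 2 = (t - 1)*(t + 2)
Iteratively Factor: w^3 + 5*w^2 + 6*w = (w)*(w^2 + 5*w + 6) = w*(w + 3)*(w + 2)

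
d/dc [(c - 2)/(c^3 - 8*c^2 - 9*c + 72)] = (c^3 - 8*c^2 - 9*c + (c - 2)*(-3*c^2 + 16*c + 9) + 72)/(c^3 - 8*c^2 - 9*c + 72)^2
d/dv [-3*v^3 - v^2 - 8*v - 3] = -9*v^2 - 2*v - 8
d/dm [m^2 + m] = 2*m + 1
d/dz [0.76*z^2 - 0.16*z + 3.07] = 1.52*z - 0.16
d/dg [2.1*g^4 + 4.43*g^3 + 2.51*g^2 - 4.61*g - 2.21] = 8.4*g^3 + 13.29*g^2 + 5.02*g - 4.61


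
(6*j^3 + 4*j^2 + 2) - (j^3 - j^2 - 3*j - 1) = 5*j^3 + 5*j^2 + 3*j + 3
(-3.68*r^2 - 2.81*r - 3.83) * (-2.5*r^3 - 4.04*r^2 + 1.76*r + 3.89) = 9.2*r^5 + 21.8922*r^4 + 14.4506*r^3 - 3.7876*r^2 - 17.6717*r - 14.8987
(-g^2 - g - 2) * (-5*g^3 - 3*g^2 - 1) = 5*g^5 + 8*g^4 + 13*g^3 + 7*g^2 + g + 2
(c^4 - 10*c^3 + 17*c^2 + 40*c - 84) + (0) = c^4 - 10*c^3 + 17*c^2 + 40*c - 84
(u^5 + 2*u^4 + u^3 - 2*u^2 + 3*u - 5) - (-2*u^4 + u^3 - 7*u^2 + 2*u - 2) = u^5 + 4*u^4 + 5*u^2 + u - 3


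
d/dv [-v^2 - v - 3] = -2*v - 1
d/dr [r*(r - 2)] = 2*r - 2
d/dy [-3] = 0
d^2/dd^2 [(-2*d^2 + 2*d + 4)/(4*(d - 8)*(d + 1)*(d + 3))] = (-d^3 + 6*d^2 - 102*d + 218)/(d^6 - 15*d^5 + 3*d^4 + 595*d^3 - 72*d^2 - 8640*d - 13824)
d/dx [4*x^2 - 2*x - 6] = 8*x - 2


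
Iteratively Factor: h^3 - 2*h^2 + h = (h)*(h^2 - 2*h + 1) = h*(h - 1)*(h - 1)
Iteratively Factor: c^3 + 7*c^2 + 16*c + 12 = (c + 3)*(c^2 + 4*c + 4) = (c + 2)*(c + 3)*(c + 2)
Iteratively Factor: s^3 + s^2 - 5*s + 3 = (s - 1)*(s^2 + 2*s - 3) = (s - 1)^2*(s + 3)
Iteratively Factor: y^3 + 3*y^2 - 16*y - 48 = (y - 4)*(y^2 + 7*y + 12) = (y - 4)*(y + 3)*(y + 4)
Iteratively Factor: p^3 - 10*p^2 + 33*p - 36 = (p - 3)*(p^2 - 7*p + 12) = (p - 4)*(p - 3)*(p - 3)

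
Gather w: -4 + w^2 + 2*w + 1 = w^2 + 2*w - 3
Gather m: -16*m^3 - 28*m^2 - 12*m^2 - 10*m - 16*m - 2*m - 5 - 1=-16*m^3 - 40*m^2 - 28*m - 6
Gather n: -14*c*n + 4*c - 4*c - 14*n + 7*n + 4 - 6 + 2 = n*(-14*c - 7)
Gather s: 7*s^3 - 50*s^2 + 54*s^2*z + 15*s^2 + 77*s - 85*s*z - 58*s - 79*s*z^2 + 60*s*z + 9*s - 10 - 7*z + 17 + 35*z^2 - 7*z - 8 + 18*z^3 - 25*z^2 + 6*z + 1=7*s^3 + s^2*(54*z - 35) + s*(-79*z^2 - 25*z + 28) + 18*z^3 + 10*z^2 - 8*z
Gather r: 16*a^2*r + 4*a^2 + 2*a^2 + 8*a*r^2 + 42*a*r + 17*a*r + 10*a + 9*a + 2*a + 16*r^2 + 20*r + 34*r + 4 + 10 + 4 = 6*a^2 + 21*a + r^2*(8*a + 16) + r*(16*a^2 + 59*a + 54) + 18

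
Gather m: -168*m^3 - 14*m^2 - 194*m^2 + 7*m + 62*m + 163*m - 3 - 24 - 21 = -168*m^3 - 208*m^2 + 232*m - 48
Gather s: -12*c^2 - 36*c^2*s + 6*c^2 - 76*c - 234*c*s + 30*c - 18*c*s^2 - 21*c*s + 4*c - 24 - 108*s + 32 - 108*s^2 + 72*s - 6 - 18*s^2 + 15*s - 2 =-6*c^2 - 42*c + s^2*(-18*c - 126) + s*(-36*c^2 - 255*c - 21)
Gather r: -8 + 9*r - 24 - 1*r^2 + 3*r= -r^2 + 12*r - 32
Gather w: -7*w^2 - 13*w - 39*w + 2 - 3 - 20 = -7*w^2 - 52*w - 21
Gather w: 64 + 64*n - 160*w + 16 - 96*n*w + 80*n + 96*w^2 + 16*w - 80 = 144*n + 96*w^2 + w*(-96*n - 144)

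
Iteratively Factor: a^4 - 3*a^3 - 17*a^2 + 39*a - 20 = (a - 1)*(a^3 - 2*a^2 - 19*a + 20) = (a - 5)*(a - 1)*(a^2 + 3*a - 4) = (a - 5)*(a - 1)*(a + 4)*(a - 1)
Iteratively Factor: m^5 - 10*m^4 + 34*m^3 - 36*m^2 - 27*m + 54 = (m + 1)*(m^4 - 11*m^3 + 45*m^2 - 81*m + 54) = (m - 3)*(m + 1)*(m^3 - 8*m^2 + 21*m - 18) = (m - 3)^2*(m + 1)*(m^2 - 5*m + 6) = (m - 3)^3*(m + 1)*(m - 2)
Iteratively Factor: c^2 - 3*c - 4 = (c - 4)*(c + 1)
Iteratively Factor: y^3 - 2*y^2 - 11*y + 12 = (y + 3)*(y^2 - 5*y + 4) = (y - 1)*(y + 3)*(y - 4)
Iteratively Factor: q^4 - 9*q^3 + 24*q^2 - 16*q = (q - 1)*(q^3 - 8*q^2 + 16*q) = q*(q - 1)*(q^2 - 8*q + 16) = q*(q - 4)*(q - 1)*(q - 4)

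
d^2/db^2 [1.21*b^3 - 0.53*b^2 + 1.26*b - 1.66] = 7.26*b - 1.06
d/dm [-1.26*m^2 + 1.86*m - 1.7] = 1.86 - 2.52*m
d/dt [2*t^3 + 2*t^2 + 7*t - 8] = 6*t^2 + 4*t + 7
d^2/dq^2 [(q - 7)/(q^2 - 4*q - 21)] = 2/(q^3 + 9*q^2 + 27*q + 27)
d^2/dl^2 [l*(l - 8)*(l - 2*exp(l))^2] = -4*l^3*exp(l) + 16*l^2*exp(2*l) + 8*l^2*exp(l) + 12*l^2 - 96*l*exp(2*l) + 104*l*exp(l) - 48*l - 120*exp(2*l) + 64*exp(l)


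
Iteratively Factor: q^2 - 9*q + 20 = (q - 5)*(q - 4)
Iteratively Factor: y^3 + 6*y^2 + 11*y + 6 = (y + 3)*(y^2 + 3*y + 2) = (y + 1)*(y + 3)*(y + 2)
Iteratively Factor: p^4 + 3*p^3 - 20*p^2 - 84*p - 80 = (p + 2)*(p^3 + p^2 - 22*p - 40) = (p - 5)*(p + 2)*(p^2 + 6*p + 8) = (p - 5)*(p + 2)^2*(p + 4)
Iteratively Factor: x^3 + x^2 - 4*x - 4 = (x + 1)*(x^2 - 4) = (x - 2)*(x + 1)*(x + 2)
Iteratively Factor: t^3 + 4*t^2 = (t + 4)*(t^2) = t*(t + 4)*(t)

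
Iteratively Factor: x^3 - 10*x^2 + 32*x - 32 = (x - 4)*(x^2 - 6*x + 8) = (x - 4)*(x - 2)*(x - 4)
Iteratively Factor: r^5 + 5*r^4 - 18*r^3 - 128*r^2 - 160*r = (r + 4)*(r^4 + r^3 - 22*r^2 - 40*r) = r*(r + 4)*(r^3 + r^2 - 22*r - 40) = r*(r + 4)^2*(r^2 - 3*r - 10) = r*(r - 5)*(r + 4)^2*(r + 2)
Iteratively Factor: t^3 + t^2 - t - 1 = (t + 1)*(t^2 - 1) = (t + 1)^2*(t - 1)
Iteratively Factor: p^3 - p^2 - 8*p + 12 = (p - 2)*(p^2 + p - 6) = (p - 2)^2*(p + 3)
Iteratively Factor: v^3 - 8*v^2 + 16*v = (v - 4)*(v^2 - 4*v) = v*(v - 4)*(v - 4)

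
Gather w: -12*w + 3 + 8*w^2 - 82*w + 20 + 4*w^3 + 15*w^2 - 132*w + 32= 4*w^3 + 23*w^2 - 226*w + 55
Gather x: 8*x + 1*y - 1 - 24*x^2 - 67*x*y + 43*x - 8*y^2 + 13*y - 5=-24*x^2 + x*(51 - 67*y) - 8*y^2 + 14*y - 6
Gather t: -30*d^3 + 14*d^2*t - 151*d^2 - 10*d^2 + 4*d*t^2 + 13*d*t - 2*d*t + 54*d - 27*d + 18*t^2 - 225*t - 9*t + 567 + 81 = -30*d^3 - 161*d^2 + 27*d + t^2*(4*d + 18) + t*(14*d^2 + 11*d - 234) + 648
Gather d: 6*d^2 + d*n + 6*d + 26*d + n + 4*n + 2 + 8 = 6*d^2 + d*(n + 32) + 5*n + 10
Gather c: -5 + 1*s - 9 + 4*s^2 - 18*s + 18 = 4*s^2 - 17*s + 4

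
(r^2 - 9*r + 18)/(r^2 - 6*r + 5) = (r^2 - 9*r + 18)/(r^2 - 6*r + 5)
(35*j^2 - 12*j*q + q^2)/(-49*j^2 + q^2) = (-5*j + q)/(7*j + q)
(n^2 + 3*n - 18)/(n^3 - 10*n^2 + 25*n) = (n^2 + 3*n - 18)/(n*(n^2 - 10*n + 25))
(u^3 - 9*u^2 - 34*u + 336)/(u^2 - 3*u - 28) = (u^2 - 2*u - 48)/(u + 4)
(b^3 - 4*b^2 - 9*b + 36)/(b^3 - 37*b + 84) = (b + 3)/(b + 7)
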